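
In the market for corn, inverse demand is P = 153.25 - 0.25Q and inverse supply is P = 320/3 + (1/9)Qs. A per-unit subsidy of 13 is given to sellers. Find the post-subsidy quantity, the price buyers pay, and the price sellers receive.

Pre-subsidy: 153.25 - 0.25Q = 320/3 + (1/9)Q gives Q* = 129 and P* = 121.
With the subsidy, sellers receive Ps = Pb + 13 for each unit, where Pb is the price buyers pay.
On the curves, Pb = 153.25 - 0.25Q and Ps = 320/3 + (1/9)Q; the wedge Ps − Pb = 13 gives 320/3 + (1/9)Q − (153.25 - 0.25Q) = 13, so Q' = 165.
Then Pb = 153.25 − 0.25·165 = 112 and Ps = 320/3 + (1/9)·165 = 125.

Q' = 165; buyers pay 112; sellers receive 125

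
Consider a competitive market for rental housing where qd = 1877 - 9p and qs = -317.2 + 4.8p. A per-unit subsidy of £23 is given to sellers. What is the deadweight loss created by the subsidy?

Pre-subsidy: 1877 - 9p = -317.2 + 4.8p gives p* = 159, q* = 446.
With the subsidy, sellers receive ps = pb + 23 for each unit, where pb is the price buyers pay.
Supply in terms of pb becomes qs = -317.2 + 4.8(pb + 23) = -206.8 + 4.8pb. Setting this equal to demand: 1877 - 9pb = -206.8 + 4.8pb, so pb = 151.
Sellers receive ps = 151 + 23 = 174; q' = 1877 − 9·151 = 518.
The subsidy expands output by 518 − 446 = 72 past the efficient level; on those units the gap between marginal cost and willingness to pay runs from 0 up to 23.
DWL = ½ × 23 × 72 = 828.

Deadweight loss = £828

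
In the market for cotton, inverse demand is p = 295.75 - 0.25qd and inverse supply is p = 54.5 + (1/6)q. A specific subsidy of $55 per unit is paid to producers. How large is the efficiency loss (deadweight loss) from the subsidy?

Pre-subsidy: 295.75 - 0.25q = 54.5 + (1/6)q gives q* = 579 and p* = 151.
With the subsidy, sellers receive ps = pb + 55 for each unit, where pb is the price buyers pay.
On the curves, pb = 295.75 - 0.25q and ps = 54.5 + (1/6)q; the wedge ps − pb = 55 gives 54.5 + (1/6)q − (295.75 - 0.25q) = 55, so q' = 711.
Then pb = 295.75 − 0.25·711 = 118 and ps = 54.5 + (1/6)·711 = 173.
The subsidy expands output by 711 − 579 = 132 past the efficient level; on those units the gap between marginal cost and willingness to pay runs from 0 up to 55.
DWL = ½ × 55 × 132 = 3630.

Deadweight loss = $3630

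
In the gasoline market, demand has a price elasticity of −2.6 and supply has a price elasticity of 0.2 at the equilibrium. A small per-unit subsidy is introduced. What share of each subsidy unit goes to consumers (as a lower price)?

For a small subsidy around the equilibrium, the benefit split depends on the relative slopes, which at a point are proportional to the elasticities.
Buyer share = εs/(εs + |εd|) = 0.2/(0.2 + 2.6) = 1/14; seller share = |εd|/(εs + |εd|) = 13/14.

Consumer share = 1/14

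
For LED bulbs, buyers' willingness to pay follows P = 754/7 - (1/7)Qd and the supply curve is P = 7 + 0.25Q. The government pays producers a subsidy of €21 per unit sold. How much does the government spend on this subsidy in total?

Pre-subsidy: 754/7 - (1/7)Q = 7 + 0.25Q gives Q* = 2820/11 and P* = 782/11.
With the subsidy, sellers receive Ps = Pb + 21 for each unit, where Pb is the price buyers pay.
On the curves, Pb = 754/7 - (1/7)Q and Ps = 7 + 0.25Q; the wedge Ps − Pb = 21 gives 7 + 0.25Q − (754/7 - (1/7)Q) = 21, so Q' = 3408/11.
Then Pb = 754/7 − (1/7)·(3408/11) = 698/11 and Ps = 7 + 0.25·(3408/11) = 929/11.
Government outlay = subsidy × quantity = 21 × 3408/11 = 71568/11.

Government cost = 71568/11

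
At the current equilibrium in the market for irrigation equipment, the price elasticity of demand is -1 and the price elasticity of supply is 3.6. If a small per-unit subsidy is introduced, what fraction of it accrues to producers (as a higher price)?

For a small subsidy around the equilibrium, the benefit split depends on the relative slopes, which at a point are proportional to the elasticities.
Buyer share = εs/(εs + |εd|) = 3.6/(3.6 + 1) = 18/23; seller share = |εd|/(εs + |εd|) = 5/23.
So producers capture 5/23 of the subsidy.

Producer share = 5/23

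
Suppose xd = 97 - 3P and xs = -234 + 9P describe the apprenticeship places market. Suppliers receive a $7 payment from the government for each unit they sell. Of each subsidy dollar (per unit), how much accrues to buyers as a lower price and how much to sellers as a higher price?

Buyers gain $5.25 per unit; sellers gain $1.75 per unit

Pre-subsidy: 97 - 3P = -234 + 9P gives P* = 331/12, x* = 14.25.
With the subsidy, sellers receive Ps = Pb + 7 for each unit, where Pb is the price buyers pay.
Supply in terms of Pb becomes xs = -234 + 9(Pb + 7) = -171 + 9Pb. Setting this equal to demand: 97 - 3Pb = -171 + 9Pb, so Pb = 67/3.
Sellers receive Ps = 67/3 + 7 = 88/3; x' = 97 − 3·(67/3) = 30.
Buyers' price falls by P* − Pb = 331/12 − 67/3 = 5.25; sellers' price rises by Ps − P* = 88/3 − 331/12 = 1.75.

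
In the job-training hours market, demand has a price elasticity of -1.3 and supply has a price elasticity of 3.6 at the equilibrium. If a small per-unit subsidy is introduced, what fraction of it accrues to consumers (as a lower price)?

For a small subsidy around the equilibrium, the benefit split depends on the relative slopes, which at a point are proportional to the elasticities.
Buyer share = εs/(εs + |εd|) = 3.6/(3.6 + 1.3) = 36/49; seller share = |εd|/(εs + |εd|) = 13/49.

Consumer share = 36/49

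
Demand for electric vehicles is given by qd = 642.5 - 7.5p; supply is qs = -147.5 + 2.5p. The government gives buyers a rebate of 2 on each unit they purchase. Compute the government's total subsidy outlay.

Government cost = 107.5

Pre-subsidy: 642.5 - 7.5p = -147.5 + 2.5p gives p* = 79, q* = 50.
With the rebate, buyers effectively pay pb = ps − 2, where ps is the price sellers receive.
Demand in terms of ps becomes qd = 642.5 − 7.5(ps − 2) = 657.5 - 7.5ps. Setting this equal to supply: 657.5 - 7.5ps = -147.5 + 2.5ps, so ps = 80.5.
Buyers pay pb = 80.5 − 2 = 78.5; q' = -147.5 + 2.5·80.5 = 53.75.
Government outlay = subsidy × quantity = 2 × 53.75 = 107.5.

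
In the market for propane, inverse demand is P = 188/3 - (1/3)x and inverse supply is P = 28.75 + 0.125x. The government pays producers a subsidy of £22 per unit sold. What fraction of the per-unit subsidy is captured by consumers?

Pre-subsidy: 188/3 - (1/3)x = 28.75 + 0.125x gives x* = 74 and P* = 38.
With the subsidy, sellers receive Ps = Pb + 22 for each unit, where Pb is the price buyers pay.
On the curves, Pb = 188/3 - (1/3)x and Ps = 28.75 + 0.125x; the wedge Ps − Pb = 22 gives 28.75 + 0.125x − (188/3 - (1/3)x) = 22, so x' = 122.
Then Pb = 188/3 − (1/3)·122 = 22 and Ps = 28.75 + 0.125·122 = 44.
Buyers' price falls by P* − Pb = 38 − 22 = 16; sellers' price rises by Ps − P* = 44 − 38 = 6.
So consumers capture 16/22 = 8/11 of each unit of subsidy.

Consumer share = 8/11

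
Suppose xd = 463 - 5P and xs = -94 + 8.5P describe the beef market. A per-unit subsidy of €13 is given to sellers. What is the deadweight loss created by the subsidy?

Deadweight loss = 14365/54

Pre-subsidy: 463 - 5P = -94 + 8.5P gives P* = 1114/27, x* = 6931/27.
With the subsidy, sellers receive Ps = Pb + 13 for each unit, where Pb is the price buyers pay.
Supply in terms of Pb becomes xs = -94 + 8.5(Pb + 13) = 16.5 + 8.5Pb. Setting this equal to demand: 463 - 5Pb = 16.5 + 8.5Pb, so Pb = 893/27.
Sellers receive Ps = 893/27 + 13 = 1244/27; x' = 463 − 5·(893/27) = 8036/27.
The subsidy expands output by 8036/27 − 6931/27 = 1105/27 past the efficient level; on those units the gap between marginal cost and willingness to pay runs from 0 up to 13.
DWL = ½ × 13 × 1105/27 = 14365/54.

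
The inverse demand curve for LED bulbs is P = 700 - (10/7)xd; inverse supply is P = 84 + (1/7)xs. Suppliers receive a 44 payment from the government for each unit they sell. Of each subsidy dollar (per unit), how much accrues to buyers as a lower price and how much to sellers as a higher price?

Pre-subsidy: 700 - (10/7)x = 84 + (1/7)x gives x* = 392 and P* = 140.
With the subsidy, sellers receive Ps = Pb + 44 for each unit, where Pb is the price buyers pay.
On the curves, Pb = 700 - (10/7)x and Ps = 84 + (1/7)x; the wedge Ps − Pb = 44 gives 84 + (1/7)x − (700 - (10/7)x) = 44, so x' = 420.
Then Pb = 700 − (10/7)·420 = 100 and Ps = 84 + (1/7)·420 = 144.
Buyers' price falls by P* − Pb = 140 − 100 = 40; sellers' price rises by Ps − P* = 144 − 140 = 4.

Buyers gain 40 per unit; sellers gain 4 per unit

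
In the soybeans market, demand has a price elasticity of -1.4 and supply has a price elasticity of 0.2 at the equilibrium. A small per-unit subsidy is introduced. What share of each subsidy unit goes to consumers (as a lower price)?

For a small subsidy around the equilibrium, the benefit split depends on the relative slopes, which at a point are proportional to the elasticities.
Buyer share = εs/(εs + |εd|) = 0.2/(0.2 + 1.4) = 0.125; seller share = |εd|/(εs + |εd|) = 0.875.

Consumer share = 0.125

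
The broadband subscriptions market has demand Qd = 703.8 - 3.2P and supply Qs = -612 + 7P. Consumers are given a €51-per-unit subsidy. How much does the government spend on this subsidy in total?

Government cost = €20553

Pre-subsidy: 703.8 - 3.2P = -612 + 7P gives P* = 129, Q* = 291.
With the rebate, buyers effectively pay Pb = Ps − 51, where Ps is the price sellers receive.
Demand in terms of Ps becomes Qd = 703.8 − 3.2(Ps − 51) = 867 - 3.2Ps. Setting this equal to supply: 867 - 3.2Ps = -612 + 7Ps, so Ps = 145.
Buyers pay Pb = 145 − 51 = 94; Q' = -612 + 7·145 = 403.
Government outlay = subsidy × quantity = 51 × 403 = 20553.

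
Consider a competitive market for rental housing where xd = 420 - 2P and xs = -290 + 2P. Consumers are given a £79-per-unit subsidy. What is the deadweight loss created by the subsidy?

Deadweight loss = £3120.5

Pre-subsidy: 420 - 2P = -290 + 2P gives P* = 177.5, x* = 65.
With the rebate, buyers effectively pay Pb = Ps − 79, where Ps is the price sellers receive.
Demand in terms of Ps becomes xd = 420 − 2(Ps − 79) = 578 - 2Ps. Setting this equal to supply: 578 - 2Ps = -290 + 2Ps, so Ps = 217.
Buyers pay Pb = 217 − 79 = 138; x' = -290 + 2·217 = 144.
The subsidy expands output by 144 − 65 = 79 past the efficient level; on those units the gap between marginal cost and willingness to pay runs from 0 up to 79.
DWL = ½ × 79 × 79 = 3120.5.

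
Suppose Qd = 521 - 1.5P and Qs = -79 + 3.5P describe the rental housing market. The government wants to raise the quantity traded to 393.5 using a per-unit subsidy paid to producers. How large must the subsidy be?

Required subsidy s = 50 per unit

At Q = 393.5, invert demand for the buyer price: Pb = (521 − 393.5)/1.5 = 85; invert supply for the seller price: Ps = (393.5 − (-79))/3.5 = 135.
The subsidy must fill the gap: s = Ps − Pb = 135 − 85 = 50.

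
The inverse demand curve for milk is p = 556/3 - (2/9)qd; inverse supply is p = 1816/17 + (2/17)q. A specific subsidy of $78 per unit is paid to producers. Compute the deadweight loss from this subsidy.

Pre-subsidy: 556/3 - (2/9)q = 1816/17 + (2/17)q gives q* = 231 and p* = 134.
With the subsidy, sellers receive ps = pb + 78 for each unit, where pb is the price buyers pay.
On the curves, pb = 556/3 - (2/9)q and ps = 1816/17 + (2/17)q; the wedge ps − pb = 78 gives 1816/17 + (2/17)q − (556/3 - (2/9)q) = 78, so q' = 460.5.
Then pb = 556/3 − (2/9)·460.5 = 83 and ps = 1816/17 + (2/17)·460.5 = 161.
The subsidy expands output by 460.5 − 231 = 229.5 past the efficient level; on those units the gap between marginal cost and willingness to pay runs from 0 up to 78.
DWL = ½ × 78 × 229.5 = 8950.5.

Deadweight loss = $8950.5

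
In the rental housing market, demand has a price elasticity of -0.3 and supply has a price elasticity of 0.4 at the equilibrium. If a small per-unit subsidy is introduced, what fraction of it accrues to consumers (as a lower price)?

For a small subsidy around the equilibrium, the benefit split depends on the relative slopes, which at a point are proportional to the elasticities.
Buyer share = εs/(εs + |εd|) = 0.4/(0.4 + 0.3) = 4/7; seller share = |εd|/(εs + |εd|) = 3/7.

Consumer share = 4/7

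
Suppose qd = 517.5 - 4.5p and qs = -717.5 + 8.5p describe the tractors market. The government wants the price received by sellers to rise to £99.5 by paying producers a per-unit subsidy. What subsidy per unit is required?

Required subsidy s = £13 per unit

At a seller price of 99.5, quantity supplied is -717.5 + 8.5·99.5 = 128.25.
Buyers absorb 128.25 only when they pay pb with 517.5 − 4.5·pb = 128.25, i.e. pb = 86.5.
s = ps − pb = 99.5 − 86.5 = 13.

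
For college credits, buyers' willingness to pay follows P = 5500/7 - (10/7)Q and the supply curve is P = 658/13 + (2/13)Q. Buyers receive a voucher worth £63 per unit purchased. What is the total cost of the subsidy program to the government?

Government cost = £31774.3125

Pre-subsidy: 5500/7 - (10/7)Q = 658/13 + (2/13)Q gives Q* = 11149/24 and P* = 1465/12.
With the rebate, buyers effectively pay Pb = Ps − 63, where Ps is the price sellers receive.
On the curves, Pb = 5500/7 - (10/7)Q and Ps = 658/13 + (2/13)Q; the wedge Ps − Pb = 63 gives 658/13 + (2/13)Q − (5500/7 - (10/7)Q) = 63, so Q' = 24209/48.
Then Pb = 5500/7 − (10/7)·(24209/48) = 1565/24 and Ps = 658/13 + (2/13)·(24209/48) = 3077/24.
Government outlay = subsidy × quantity = 63 × 24209/48 = 31774.3125.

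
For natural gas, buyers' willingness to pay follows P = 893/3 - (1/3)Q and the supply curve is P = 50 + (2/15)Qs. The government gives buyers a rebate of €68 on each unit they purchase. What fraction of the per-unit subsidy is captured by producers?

Pre-subsidy: 893/3 - (1/3)Q = 50 + (2/15)Q gives Q* = 3715/7 and P* = 2536/21.
With the rebate, buyers effectively pay Pb = Ps − 68, where Ps is the price sellers receive.
On the curves, Pb = 893/3 - (1/3)Q and Ps = 50 + (2/15)Q; the wedge Ps − Pb = 68 gives 50 + (2/15)Q − (893/3 - (1/3)Q) = 68, so Q' = 4735/7.
Then Pb = 893/3 − (1/3)·(4735/7) = 1516/21 and Ps = 50 + (2/15)·(4735/7) = 2944/21.
Buyers' price falls by P* − Pb = 2536/21 − 1516/21 = 340/7; sellers' price rises by Ps − P* = 2944/21 − 2536/21 = 136/7.
So producers capture (136/7)/68 = 2/7 of each unit of subsidy.

Producer share = 2/7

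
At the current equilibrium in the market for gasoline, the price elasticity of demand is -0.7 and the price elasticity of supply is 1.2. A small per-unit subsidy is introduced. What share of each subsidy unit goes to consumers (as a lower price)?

Consumer share = 12/19

For a small subsidy around the equilibrium, the benefit split depends on the relative slopes, which at a point are proportional to the elasticities.
Buyer share = εs/(εs + |εd|) = 1.2/(1.2 + 0.7) = 12/19; seller share = |εd|/(εs + |εd|) = 7/19.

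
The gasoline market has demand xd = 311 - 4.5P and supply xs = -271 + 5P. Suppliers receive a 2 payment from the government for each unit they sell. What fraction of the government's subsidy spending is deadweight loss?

DWL / government spending = 45/761

Pre-subsidy: 311 - 4.5P = -271 + 5P gives P* = 1164/19, x* = 671/19.
With the subsidy, sellers receive Ps = Pb + 2 for each unit, where Pb is the price buyers pay.
Supply in terms of Pb becomes xs = -271 + 5(Pb + 2) = -261 + 5Pb. Setting this equal to demand: 311 - 4.5Pb = -261 + 5Pb, so Pb = 1144/19.
Sellers receive Ps = 1144/19 + 2 = 1182/19; x' = 311 − 4.5·(1144/19) = 761/19.
ΔCS = ½(671/19 + 761/19)(1164/19 − 1144/19) = 14320/361; ΔPS = ½(671/19 + 761/19)(1182/19 − 1164/19) = 12888/361.
Government spending = 2 × 761/19 = 1522/19.
DWL = ½ × 2 × (761/19 − 671/19) = 90/19; fraction = (90/19) / (1522/19) = 45/761.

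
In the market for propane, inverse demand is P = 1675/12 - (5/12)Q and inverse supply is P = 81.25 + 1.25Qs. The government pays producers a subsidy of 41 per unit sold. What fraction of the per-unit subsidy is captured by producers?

Pre-subsidy: 1675/12 - (5/12)Q = 81.25 + 1.25Q gives Q* = 35 and P* = 125.
With the subsidy, sellers receive Ps = Pb + 41 for each unit, where Pb is the price buyers pay.
On the curves, Pb = 1675/12 - (5/12)Q and Ps = 81.25 + 1.25Q; the wedge Ps − Pb = 41 gives 81.25 + 1.25Q − (1675/12 - (5/12)Q) = 41, so Q' = 59.6.
Then Pb = 1675/12 − (5/12)·59.6 = 114.75 and Ps = 81.25 + 1.25·59.6 = 155.75.
Buyers' price falls by P* − Pb = 125 − 114.75 = 10.25; sellers' price rises by Ps − P* = 155.75 − 125 = 30.75.
So producers capture 30.75/41 = 0.75 of each unit of subsidy.

Producer share = 0.75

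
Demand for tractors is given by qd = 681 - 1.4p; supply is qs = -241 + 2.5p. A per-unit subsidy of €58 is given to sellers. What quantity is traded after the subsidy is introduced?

q' = 5227/13

Pre-subsidy: 681 - 1.4p = -241 + 2.5p gives p* = 9220/39, q* = 13651/39.
With the subsidy, sellers receive ps = pb + 58 for each unit, where pb is the price buyers pay.
Supply in terms of pb becomes qs = -241 + 2.5(pb + 58) = -96 + 2.5pb. Setting this equal to demand: 681 - 1.4pb = -96 + 2.5pb, so pb = 2590/13.
Sellers receive ps = 2590/13 + 58 = 3344/13; q' = 681 − 1.4·(2590/13) = 5227/13.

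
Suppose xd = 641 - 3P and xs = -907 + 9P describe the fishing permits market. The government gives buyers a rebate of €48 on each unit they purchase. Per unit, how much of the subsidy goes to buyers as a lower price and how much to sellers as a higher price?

Buyers gain €36 per unit; sellers gain €12 per unit

Pre-subsidy: 641 - 3P = -907 + 9P gives P* = 129, x* = 254.
With the rebate, buyers effectively pay Pb = Ps − 48, where Ps is the price sellers receive.
Demand in terms of Ps becomes xd = 641 − 3(Ps − 48) = 785 - 3Ps. Setting this equal to supply: 785 - 3Ps = -907 + 9Ps, so Ps = 141.
Buyers pay Pb = 141 − 48 = 93; x' = -907 + 9·141 = 362.
Buyers' price falls by P* − Pb = 129 − 93 = 36; sellers' price rises by Ps − P* = 141 − 129 = 12.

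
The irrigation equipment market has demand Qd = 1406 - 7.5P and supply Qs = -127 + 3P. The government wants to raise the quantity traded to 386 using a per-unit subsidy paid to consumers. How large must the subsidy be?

At Q = 386, invert demand for the buyer price: Pb = (1406 − 386)/7.5 = 136; invert supply for the seller price: Ps = (386 − (-127))/3 = 171.
The subsidy must fill the gap: s = Ps − Pb = 171 − 136 = 35.

Required subsidy s = 35 per unit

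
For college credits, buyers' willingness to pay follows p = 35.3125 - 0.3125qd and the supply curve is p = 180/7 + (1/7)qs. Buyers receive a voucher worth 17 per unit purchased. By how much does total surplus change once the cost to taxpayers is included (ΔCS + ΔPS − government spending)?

Pre-subsidy: 35.3125 - 0.3125q = 180/7 + (1/7)q gives q* = 1075/51 and p* = 1465/51.
With the rebate, buyers effectively pay pb = ps − 17, where ps is the price sellers receive.
On the curves, pb = 35.3125 - 0.3125q and ps = 180/7 + (1/7)q; the wedge ps − pb = 17 gives 180/7 + (1/7)q − (35.3125 - 0.3125q) = 17, so q' = 993/17.
Then pb = 35.3125 − 0.3125·(993/17) = 290/17 and ps = 180/7 + (1/7)·(993/17) = 579/17.
ΔCS = ½(1075/51 + 993/17)(1465/51 − 290/17) = 70945/153; ΔPS = ½(1075/51 + 993/17)(579/17 − 1465/51) = 32432/153.
Government spending = 17 × 993/17 = 993.
Net change = 70945/153 + 32432/153 − 993 = -952/3. The loss equals the DWL triangle ½·17·112/3.

Net change in total surplus = -952/3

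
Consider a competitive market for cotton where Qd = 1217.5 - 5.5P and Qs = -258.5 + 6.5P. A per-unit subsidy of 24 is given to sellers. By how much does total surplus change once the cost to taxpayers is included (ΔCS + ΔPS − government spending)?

Net change in total surplus = -858

Pre-subsidy: 1217.5 - 5.5P = -258.5 + 6.5P gives P* = 123, Q* = 541.
With the subsidy, sellers receive Ps = Pb + 24 for each unit, where Pb is the price buyers pay.
Supply in terms of Pb becomes Qs = -258.5 + 6.5(Pb + 24) = -102.5 + 6.5Pb. Setting this equal to demand: 1217.5 - 5.5Pb = -102.5 + 6.5Pb, so Pb = 110.
Sellers receive Ps = 110 + 24 = 134; Q' = 1217.5 − 5.5·110 = 612.5.
ΔCS = ½(541 + 612.5)(123 − 110) = 7497.75; ΔPS = ½(541 + 612.5)(134 − 123) = 6344.25.
Government spending = 24 × 612.5 = 14700.
Net change = 7497.75 + 6344.25 − 14700 = -858. The loss equals the DWL triangle ½·24·71.5.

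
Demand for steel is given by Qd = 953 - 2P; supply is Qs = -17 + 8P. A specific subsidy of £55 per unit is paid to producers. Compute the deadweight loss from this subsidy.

Deadweight loss = £2420

Pre-subsidy: 953 - 2P = -17 + 8P gives P* = 97, Q* = 759.
With the subsidy, sellers receive Ps = Pb + 55 for each unit, where Pb is the price buyers pay.
Supply in terms of Pb becomes Qs = -17 + 8(Pb + 55) = 423 + 8Pb. Setting this equal to demand: 953 - 2Pb = 423 + 8Pb, so Pb = 53.
Sellers receive Ps = 53 + 55 = 108; Q' = 953 − 2·53 = 847.
The subsidy expands output by 847 − 759 = 88 past the efficient level; on those units the gap between marginal cost and willingness to pay runs from 0 up to 55.
DWL = ½ × 55 × 88 = 2420.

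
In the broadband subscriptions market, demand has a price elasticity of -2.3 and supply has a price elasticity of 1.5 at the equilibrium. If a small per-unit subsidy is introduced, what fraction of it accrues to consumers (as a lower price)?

Consumer share = 15/38

For a small subsidy around the equilibrium, the benefit split depends on the relative slopes, which at a point are proportional to the elasticities.
Buyer share = εs/(εs + |εd|) = 1.5/(1.5 + 2.3) = 15/38; seller share = |εd|/(εs + |εd|) = 23/38.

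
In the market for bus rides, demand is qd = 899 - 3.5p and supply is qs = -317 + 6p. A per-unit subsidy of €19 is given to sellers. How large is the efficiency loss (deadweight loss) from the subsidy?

Pre-subsidy: 899 - 3.5p = -317 + 6p gives p* = 128, q* = 451.
With the subsidy, sellers receive ps = pb + 19 for each unit, where pb is the price buyers pay.
Supply in terms of pb becomes qs = -317 + 6(pb + 19) = -203 + 6pb. Setting this equal to demand: 899 - 3.5pb = -203 + 6pb, so pb = 116.
Sellers receive ps = 116 + 19 = 135; q' = 899 − 3.5·116 = 493.
The subsidy expands output by 493 − 451 = 42 past the efficient level; on those units the gap between marginal cost and willingness to pay runs from 0 up to 19.
DWL = ½ × 19 × 42 = 399.

Deadweight loss = €399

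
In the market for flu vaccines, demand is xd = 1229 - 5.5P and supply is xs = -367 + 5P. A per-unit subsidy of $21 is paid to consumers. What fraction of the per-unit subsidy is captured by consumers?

Consumer share = 10/21

Pre-subsidy: 1229 - 5.5P = -367 + 5P gives P* = 152, x* = 393.
With the rebate, buyers effectively pay Pb = Ps − 21, where Ps is the price sellers receive.
Demand in terms of Ps becomes xd = 1229 − 5.5(Ps − 21) = 1344.5 - 5.5Ps. Setting this equal to supply: 1344.5 - 5.5Ps = -367 + 5Ps, so Ps = 163.
Buyers pay Pb = 163 − 21 = 142; x' = -367 + 5·163 = 448.
Buyers' price falls by P* − Pb = 152 − 142 = 10; sellers' price rises by Ps − P* = 163 − 152 = 11.
So consumers capture 10/21 = 10/21 of each unit of subsidy.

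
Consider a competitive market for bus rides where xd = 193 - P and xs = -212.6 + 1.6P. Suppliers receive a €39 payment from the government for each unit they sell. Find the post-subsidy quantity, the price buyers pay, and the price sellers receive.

Pre-subsidy: 193 - P = -212.6 + 1.6P gives P* = 156, x* = 37.
With the subsidy, sellers receive Ps = Pb + 39 for each unit, where Pb is the price buyers pay.
Supply in terms of Pb becomes xs = -212.6 + 1.6(Pb + 39) = -150.2 + 1.6Pb. Setting this equal to demand: 193 - Pb = -150.2 + 1.6Pb, so Pb = 132.
Sellers receive Ps = 132 + 39 = 171; x' = 193 − 1·132 = 61.

x' = 61; buyers pay €132; sellers receive €171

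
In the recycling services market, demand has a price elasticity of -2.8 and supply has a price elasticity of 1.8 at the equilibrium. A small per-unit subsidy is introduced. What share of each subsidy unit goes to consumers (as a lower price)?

For a small subsidy around the equilibrium, the benefit split depends on the relative slopes, which at a point are proportional to the elasticities.
Buyer share = εs/(εs + |εd|) = 1.8/(1.8 + 2.8) = 9/23; seller share = |εd|/(εs + |εd|) = 14/23.

Consumer share = 9/23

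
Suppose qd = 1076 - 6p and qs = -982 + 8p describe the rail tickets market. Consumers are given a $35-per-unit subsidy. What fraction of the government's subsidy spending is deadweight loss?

DWL / government spending = 30/157

Pre-subsidy: 1076 - 6p = -982 + 8p gives p* = 147, q* = 194.
With the rebate, buyers effectively pay pb = ps − 35, where ps is the price sellers receive.
Demand in terms of ps becomes qd = 1076 − 6(ps − 35) = 1286 - 6ps. Setting this equal to supply: 1286 - 6ps = -982 + 8ps, so ps = 162.
Buyers pay pb = 162 − 35 = 127; q' = -982 + 8·162 = 314.
ΔCS = ½(194 + 314)(147 − 127) = 5080; ΔPS = ½(194 + 314)(162 − 147) = 3810.
Government spending = 35 × 314 = 10990.
DWL = ½ × 35 × (314 − 194) = 2100; fraction = 2100 / 10990 = 30/157.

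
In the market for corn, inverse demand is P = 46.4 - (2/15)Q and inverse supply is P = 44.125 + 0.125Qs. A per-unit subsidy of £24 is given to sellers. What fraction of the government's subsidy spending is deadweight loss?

DWL / government spending = 480/1051

Pre-subsidy: 46.4 - (2/15)Q = 44.125 + 0.125Q gives Q* = 273/31 and P* = 1402/31.
With the subsidy, sellers receive Ps = Pb + 24 for each unit, where Pb is the price buyers pay.
On the curves, Pb = 46.4 - (2/15)Q and Ps = 44.125 + 0.125Q; the wedge Ps − Pb = 24 gives 44.125 + 0.125Q − (46.4 - (2/15)Q) = 24, so Q' = 3153/31.
Then Pb = 46.4 − (2/15)·(3153/31) = 1018/31 and Ps = 44.125 + 0.125·(3153/31) = 1762/31.
ΔCS = ½(273/31 + 3153/31)(1402/31 − 1018/31) = 657792/961; ΔPS = ½(273/31 + 3153/31)(1762/31 − 1402/31) = 616680/961.
Government spending = 24 × 3153/31 = 75672/31.
DWL = ½ × 24 × (3153/31 − 273/31) = 34560/31; fraction = (34560/31) / (75672/31) = 480/1051.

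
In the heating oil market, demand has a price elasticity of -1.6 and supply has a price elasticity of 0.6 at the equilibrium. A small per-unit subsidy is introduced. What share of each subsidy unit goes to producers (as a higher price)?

Producer share = 8/11

For a small subsidy around the equilibrium, the benefit split depends on the relative slopes, which at a point are proportional to the elasticities.
Buyer share = εs/(εs + |εd|) = 0.6/(0.6 + 1.6) = 3/11; seller share = |εd|/(εs + |εd|) = 8/11.
So producers capture 8/11 of the subsidy.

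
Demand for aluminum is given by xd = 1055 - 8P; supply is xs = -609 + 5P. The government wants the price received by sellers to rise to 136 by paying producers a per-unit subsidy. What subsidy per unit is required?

Required subsidy s = 13 per unit

At a seller price of 136, quantity supplied is -609 + 5·136 = 71.
Buyers absorb 71 only when they pay Pb with 1055 − 8·Pb = 71, i.e. Pb = 123.
s = Ps − Pb = 136 − 123 = 13.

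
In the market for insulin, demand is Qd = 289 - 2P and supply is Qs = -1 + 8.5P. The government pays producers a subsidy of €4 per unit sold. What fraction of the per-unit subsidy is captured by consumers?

Consumer share = 17/21

Pre-subsidy: 289 - 2P = -1 + 8.5P gives P* = 580/21, Q* = 4909/21.
With the subsidy, sellers receive Ps = Pb + 4 for each unit, where Pb is the price buyers pay.
Supply in terms of Pb becomes Qs = -1 + 8.5(Pb + 4) = 33 + 8.5Pb. Setting this equal to demand: 289 - 2Pb = 33 + 8.5Pb, so Pb = 512/21.
Sellers receive Ps = 512/21 + 4 = 596/21; Q' = 289 − 2·(512/21) = 5045/21.
Buyers' price falls by P* − Pb = 580/21 − 512/21 = 68/21; sellers' price rises by Ps − P* = 596/21 − 580/21 = 16/21.
So consumers capture (68/21)/4 = 17/21 of each unit of subsidy.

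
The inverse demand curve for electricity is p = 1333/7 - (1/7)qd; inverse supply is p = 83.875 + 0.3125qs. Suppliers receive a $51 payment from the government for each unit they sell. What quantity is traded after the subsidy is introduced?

Pre-subsidy: 1333/7 - (1/7)q = 83.875 + 0.3125q gives q* = 234 and p* = 157.
With the subsidy, sellers receive ps = pb + 51 for each unit, where pb is the price buyers pay.
On the curves, pb = 1333/7 - (1/7)q and ps = 83.875 + 0.3125q; the wedge ps − pb = 51 gives 83.875 + 0.3125q − (1333/7 - (1/7)q) = 51, so q' = 346.
Then pb = 1333/7 − (1/7)·346 = 141 and ps = 83.875 + 0.3125·346 = 192.

q' = 346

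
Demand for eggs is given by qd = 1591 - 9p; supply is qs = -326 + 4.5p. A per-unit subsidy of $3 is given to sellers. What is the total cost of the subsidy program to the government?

Government cost = $966

Pre-subsidy: 1591 - 9p = -326 + 4.5p gives p* = 142, q* = 313.
With the subsidy, sellers receive ps = pb + 3 for each unit, where pb is the price buyers pay.
Supply in terms of pb becomes qs = -326 + 4.5(pb + 3) = -312.5 + 4.5pb. Setting this equal to demand: 1591 - 9pb = -312.5 + 4.5pb, so pb = 141.
Sellers receive ps = 141 + 3 = 144; q' = 1591 − 9·141 = 322.
Government outlay = subsidy × quantity = 3 × 322 = 966.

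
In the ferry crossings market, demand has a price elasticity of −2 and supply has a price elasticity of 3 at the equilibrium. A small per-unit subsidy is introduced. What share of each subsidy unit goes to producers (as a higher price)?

For a small subsidy around the equilibrium, the benefit split depends on the relative slopes, which at a point are proportional to the elasticities.
Buyer share = εs/(εs + |εd|) = 3/(3 + 2) = 0.6; seller share = |εd|/(εs + |εd|) = 0.4.
So producers capture 0.4 of the subsidy.

Producer share = 0.4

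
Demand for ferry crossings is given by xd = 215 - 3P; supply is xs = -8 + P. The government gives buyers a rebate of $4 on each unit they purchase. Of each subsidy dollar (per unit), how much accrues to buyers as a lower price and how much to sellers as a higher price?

Buyers gain $1 per unit; sellers gain $3 per unit

Pre-subsidy: 215 - 3P = -8 + P gives P* = 55.75, x* = 47.75.
With the rebate, buyers effectively pay Pb = Ps − 4, where Ps is the price sellers receive.
Demand in terms of Ps becomes xd = 215 − 3(Ps − 4) = 227 - 3Ps. Setting this equal to supply: 227 - 3Ps = -8 + Ps, so Ps = 58.75.
Buyers pay Pb = 58.75 − 4 = 54.75; x' = -8 + 1·58.75 = 50.75.
Buyers' price falls by P* − Pb = 55.75 − 54.75 = 1; sellers' price rises by Ps − P* = 58.75 − 55.75 = 3.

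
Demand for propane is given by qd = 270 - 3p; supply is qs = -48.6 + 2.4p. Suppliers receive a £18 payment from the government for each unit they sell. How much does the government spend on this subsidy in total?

Pre-subsidy: 270 - 3p = -48.6 + 2.4p gives p* = 59, q* = 93.
With the subsidy, sellers receive ps = pb + 18 for each unit, where pb is the price buyers pay.
Supply in terms of pb becomes qs = -48.6 + 2.4(pb + 18) = -5.4 + 2.4pb. Setting this equal to demand: 270 - 3pb = -5.4 + 2.4pb, so pb = 51.
Sellers receive ps = 51 + 18 = 69; q' = 270 − 3·51 = 117.
Government outlay = subsidy × quantity = 18 × 117 = 2106.

Government cost = £2106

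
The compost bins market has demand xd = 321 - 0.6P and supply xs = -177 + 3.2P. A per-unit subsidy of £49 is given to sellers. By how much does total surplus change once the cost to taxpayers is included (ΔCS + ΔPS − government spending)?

Net change in total surplus = -57624/95

Pre-subsidy: 321 - 0.6P = -177 + 3.2P gives P* = 2490/19, x* = 4605/19.
With the subsidy, sellers receive Ps = Pb + 49 for each unit, where Pb is the price buyers pay.
Supply in terms of Pb becomes xs = -177 + 3.2(Pb + 49) = -20.2 + 3.2Pb. Setting this equal to demand: 321 - 0.6Pb = -20.2 + 3.2Pb, so Pb = 1706/19.
Sellers receive Ps = 1706/19 + 49 = 2637/19; x' = 321 − 0.6·(1706/19) = 25377/95.
ΔCS = ½(4605/19 + 25377/95)(2490/19 − 1706/19) = 18973584/1805; ΔPS = ½(4605/19 + 25377/95)(2637/19 − 2490/19) = 3557547/1805.
Government spending = 49 × 25377/95 = 1243473/95.
Net change = 18973584/1805 + 3557547/1805 − 1243473/95 = -57624/95. The loss equals the DWL triangle ½·49·2352/95.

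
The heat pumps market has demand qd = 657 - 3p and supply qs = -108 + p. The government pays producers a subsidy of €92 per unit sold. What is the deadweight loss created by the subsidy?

Pre-subsidy: 657 - 3p = -108 + p gives p* = 191.25, q* = 83.25.
With the subsidy, sellers receive ps = pb + 92 for each unit, where pb is the price buyers pay.
Supply in terms of pb becomes qs = -108 + 1(pb + 92) = -16 + pb. Setting this equal to demand: 657 - 3pb = -16 + pb, so pb = 168.25.
Sellers receive ps = 168.25 + 92 = 260.25; q' = 657 − 3·168.25 = 152.25.
The subsidy expands output by 152.25 − 83.25 = 69 past the efficient level; on those units the gap between marginal cost and willingness to pay runs from 0 up to 92.
DWL = ½ × 92 × 69 = 3174.

Deadweight loss = €3174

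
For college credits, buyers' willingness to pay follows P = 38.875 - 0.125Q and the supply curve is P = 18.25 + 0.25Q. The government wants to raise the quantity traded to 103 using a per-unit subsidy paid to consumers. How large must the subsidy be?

At Q = 103, from the demand curve buyers pay Pb = 38.875 − 0.125·103 = 26; from the supply curve sellers need Ps = 18.25 + 0.25·103 = 44.
The subsidy must fill the gap: s = Ps − Pb = 44 − 26 = 18.

Required subsidy s = 18 per unit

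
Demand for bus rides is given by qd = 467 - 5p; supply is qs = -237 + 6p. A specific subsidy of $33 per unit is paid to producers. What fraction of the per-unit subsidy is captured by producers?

Pre-subsidy: 467 - 5p = -237 + 6p gives p* = 64, q* = 147.
With the subsidy, sellers receive ps = pb + 33 for each unit, where pb is the price buyers pay.
Supply in terms of pb becomes qs = -237 + 6(pb + 33) = -39 + 6pb. Setting this equal to demand: 467 - 5pb = -39 + 6pb, so pb = 46.
Sellers receive ps = 46 + 33 = 79; q' = 467 − 5·46 = 237.
Buyers' price falls by p* − pb = 64 − 46 = 18; sellers' price rises by ps − p* = 79 − 64 = 15.
So producers capture 15/33 = 5/11 of each unit of subsidy.

Producer share = 5/11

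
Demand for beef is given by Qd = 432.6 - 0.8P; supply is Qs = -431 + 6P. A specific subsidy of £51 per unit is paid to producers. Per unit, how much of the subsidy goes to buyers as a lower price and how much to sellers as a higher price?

Pre-subsidy: 432.6 - 0.8P = -431 + 6P gives P* = 127, Q* = 331.
With the subsidy, sellers receive Ps = Pb + 51 for each unit, where Pb is the price buyers pay.
Supply in terms of Pb becomes Qs = -431 + 6(Pb + 51) = -125 + 6Pb. Setting this equal to demand: 432.6 - 0.8Pb = -125 + 6Pb, so Pb = 82.
Sellers receive Ps = 82 + 51 = 133; Q' = 432.6 − 0.8·82 = 367.
Buyers' price falls by P* − Pb = 127 − 82 = 45; sellers' price rises by Ps − P* = 133 − 127 = 6.

Buyers gain £45 per unit; sellers gain £6 per unit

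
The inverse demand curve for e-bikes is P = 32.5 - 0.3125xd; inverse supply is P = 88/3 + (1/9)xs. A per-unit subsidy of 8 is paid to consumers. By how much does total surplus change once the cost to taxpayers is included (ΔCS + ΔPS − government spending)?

Pre-subsidy: 32.5 - 0.3125x = 88/3 + (1/9)x gives x* = 456/61 and P* = 1840/61.
With the rebate, buyers effectively pay Pb = Ps − 8, where Ps is the price sellers receive.
On the curves, Pb = 32.5 - 0.3125x and Ps = 88/3 + (1/9)x; the wedge Ps − Pb = 8 gives 88/3 + (1/9)x − (32.5 - 0.3125x) = 8, so x' = 1608/61.
Then Pb = 32.5 − 0.3125·(1608/61) = 1480/61 and Ps = 88/3 + (1/9)·(1608/61) = 1968/61.
ΔCS = ½(456/61 + 1608/61)(1840/61 − 1480/61) = 371520/3721; ΔPS = ½(456/61 + 1608/61)(1968/61 − 1840/61) = 132096/3721.
Government spending = 8 × 1608/61 = 12864/61.
Net change = 371520/3721 + 132096/3721 − 12864/61 = -4608/61. The loss equals the DWL triangle ½·8·1152/61.

Net change in total surplus = -4608/61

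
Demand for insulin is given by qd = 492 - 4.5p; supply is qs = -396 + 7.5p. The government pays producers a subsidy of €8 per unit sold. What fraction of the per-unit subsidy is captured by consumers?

Consumer share = 0.625

Pre-subsidy: 492 - 4.5p = -396 + 7.5p gives p* = 74, q* = 159.
With the subsidy, sellers receive ps = pb + 8 for each unit, where pb is the price buyers pay.
Supply in terms of pb becomes qs = -396 + 7.5(pb + 8) = -336 + 7.5pb. Setting this equal to demand: 492 - 4.5pb = -336 + 7.5pb, so pb = 69.
Sellers receive ps = 69 + 8 = 77; q' = 492 − 4.5·69 = 181.5.
Buyers' price falls by p* − pb = 74 − 69 = 5; sellers' price rises by ps − p* = 77 − 74 = 3.
So consumers capture 5/8 = 0.625 of each unit of subsidy.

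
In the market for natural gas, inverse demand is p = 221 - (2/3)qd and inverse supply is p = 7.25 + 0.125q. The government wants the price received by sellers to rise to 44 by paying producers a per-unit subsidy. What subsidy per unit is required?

At a seller price of 44, quantity supplied is -58 + 8·44 = 294.
Buyers absorb 294 only when they pay pb = 221 − (2/3)·294 = 25.
s = ps − pb = 44 − 25 = 19.

Required subsidy s = 19 per unit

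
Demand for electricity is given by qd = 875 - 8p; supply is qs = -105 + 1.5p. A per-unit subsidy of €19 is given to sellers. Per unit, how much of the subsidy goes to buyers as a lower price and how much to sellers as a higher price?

Buyers gain €3 per unit; sellers gain €16 per unit

Pre-subsidy: 875 - 8p = -105 + 1.5p gives p* = 1960/19, q* = 945/19.
With the subsidy, sellers receive ps = pb + 19 for each unit, where pb is the price buyers pay.
Supply in terms of pb becomes qs = -105 + 1.5(pb + 19) = -76.5 + 1.5pb. Setting this equal to demand: 875 - 8pb = -76.5 + 1.5pb, so pb = 1903/19.
Sellers receive ps = 1903/19 + 19 = 2264/19; q' = 875 − 8·(1903/19) = 1401/19.
Buyers' price falls by p* − pb = 1960/19 − 1903/19 = 3; sellers' price rises by ps − p* = 2264/19 − 1960/19 = 16.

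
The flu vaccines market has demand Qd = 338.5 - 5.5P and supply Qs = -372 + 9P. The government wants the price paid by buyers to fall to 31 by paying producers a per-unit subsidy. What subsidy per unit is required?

Required subsidy s = 29 per unit

At a buyer price of 31, quantity demanded is 338.5 − 5.5·31 = 168.
Sellers supply 168 only when they receive Ps with -372 + 9·Ps = 168, i.e. Ps = 60.
s = Ps − Pb = 60 − 31 = 29.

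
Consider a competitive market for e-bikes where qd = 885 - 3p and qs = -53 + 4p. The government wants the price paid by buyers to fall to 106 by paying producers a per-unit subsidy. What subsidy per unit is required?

At a buyer price of 106, quantity demanded is 885 − 3·106 = 567.
Sellers supply 567 only when they receive ps with -53 + 4·ps = 567, i.e. ps = 155.
s = ps − pb = 155 − 106 = 49.

Required subsidy s = 49 per unit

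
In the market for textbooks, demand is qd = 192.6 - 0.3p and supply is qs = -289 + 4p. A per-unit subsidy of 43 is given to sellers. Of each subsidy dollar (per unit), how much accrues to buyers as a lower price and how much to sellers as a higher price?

Pre-subsidy: 192.6 - 0.3p = -289 + 4p gives p* = 112, q* = 159.
With the subsidy, sellers receive ps = pb + 43 for each unit, where pb is the price buyers pay.
Supply in terms of pb becomes qs = -289 + 4(pb + 43) = -117 + 4pb. Setting this equal to demand: 192.6 - 0.3pb = -117 + 4pb, so pb = 72.
Sellers receive ps = 72 + 43 = 115; q' = 192.6 − 0.3·72 = 171.
Buyers' price falls by p* − pb = 112 − 72 = 40; sellers' price rises by ps − p* = 115 − 112 = 3.

Buyers gain 40 per unit; sellers gain 3 per unit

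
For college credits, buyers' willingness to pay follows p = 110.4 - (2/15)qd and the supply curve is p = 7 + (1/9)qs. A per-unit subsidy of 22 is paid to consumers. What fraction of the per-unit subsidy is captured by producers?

Pre-subsidy: 110.4 - (2/15)q = 7 + (1/9)q gives q* = 423 and p* = 54.
With the rebate, buyers effectively pay pb = ps − 22, where ps is the price sellers receive.
On the curves, pb = 110.4 - (2/15)q and ps = 7 + (1/9)q; the wedge ps − pb = 22 gives 7 + (1/9)q − (110.4 - (2/15)q) = 22, so q' = 513.
Then pb = 110.4 − (2/15)·513 = 42 and ps = 7 + (1/9)·513 = 64.
Buyers' price falls by p* − pb = 54 − 42 = 12; sellers' price rises by ps − p* = 64 − 54 = 10.
So producers capture 10/22 = 5/11 of each unit of subsidy.

Producer share = 5/11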